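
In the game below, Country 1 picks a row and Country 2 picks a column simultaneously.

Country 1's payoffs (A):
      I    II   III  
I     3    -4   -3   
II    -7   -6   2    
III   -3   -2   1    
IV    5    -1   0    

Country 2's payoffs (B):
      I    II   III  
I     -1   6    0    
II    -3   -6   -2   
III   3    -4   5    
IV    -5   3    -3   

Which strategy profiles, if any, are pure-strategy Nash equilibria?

A profile is a Nash equilibrium when each player is best-responding to the other.
Country 1's best responses — vs I: IV (payoff 5); vs II: IV (payoff -1); vs III: II (payoff 2).
Country 2's best responses — vs I: II (payoff 6); vs II: III (payoff -2); vs III: III (payoff 5); vs IV: II (payoff 3).
Mutual best responses occur at (II, III) and (IV, II); at each, neither player gains by switching.

(II, III) and (IV, II)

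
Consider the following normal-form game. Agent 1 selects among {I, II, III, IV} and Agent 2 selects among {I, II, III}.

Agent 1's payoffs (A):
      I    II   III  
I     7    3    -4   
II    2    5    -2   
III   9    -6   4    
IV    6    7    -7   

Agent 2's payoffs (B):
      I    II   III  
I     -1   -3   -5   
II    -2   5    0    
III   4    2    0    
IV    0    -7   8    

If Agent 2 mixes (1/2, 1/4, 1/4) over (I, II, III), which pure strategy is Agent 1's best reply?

Agent 1's best reply maximizes expected payoff against the mix.
I: (1/2)·7 + (1/4)·3 + (1/4)·(-4) = 13/4
II: (1/2)·2 + (1/4)·5 + (1/4)·(-2) = 7/4
III: (1/2)·9 + (1/4)·(-6) + (1/4)·4 = 4
IV: (1/2)·6 + (1/4)·7 + (1/4)·(-7) = 3
Highest expected payoff is 4, from III.

III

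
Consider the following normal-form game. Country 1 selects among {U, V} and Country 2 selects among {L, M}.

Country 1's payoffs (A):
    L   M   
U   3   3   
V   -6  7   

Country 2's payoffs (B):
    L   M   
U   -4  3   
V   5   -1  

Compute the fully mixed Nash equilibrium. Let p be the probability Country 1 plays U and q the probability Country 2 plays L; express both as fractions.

Each player's mixing probability is pinned down by making the *other* player indifferent.
Country 2 indifferent between L and M: p·(-4) + (1−p)·5 = p·3 + (1−p)·(-1) ⟹ 5 + (-9)p = (-1) + 4p ⟹ p = 6/13.
Country 1 indifferent between U and V: q·3 + (1−q)·3 = q·(-6) + (1−q)·7 ⟹ 3 + 0q = 7 + (-13)q ⟹ q = 4/13.

p = 6/13, q = 4/13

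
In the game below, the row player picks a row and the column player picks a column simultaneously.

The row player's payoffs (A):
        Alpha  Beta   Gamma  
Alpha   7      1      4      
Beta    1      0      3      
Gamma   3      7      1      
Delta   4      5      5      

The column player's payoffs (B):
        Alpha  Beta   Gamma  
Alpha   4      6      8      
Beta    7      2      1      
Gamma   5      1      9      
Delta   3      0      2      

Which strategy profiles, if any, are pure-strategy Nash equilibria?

Check mutual best responses: a cell is a NE iff neither player can gain by unilaterally deviating.
The row player's best responses — vs Alpha: Alpha (payoff 7); vs Beta: Gamma (payoff 7); vs Gamma: Delta (payoff 5).
The column player's best responses — vs Alpha: Gamma (payoff 8); vs Beta: Alpha (payoff 7); vs Gamma: Gamma (payoff 9); vs Delta: Alpha (payoff 3).
No cell has both players best-responding. For instance, the row player's best reply to Alpha is Alpha, but against Alpha the column player prefers Gamma over Alpha.

None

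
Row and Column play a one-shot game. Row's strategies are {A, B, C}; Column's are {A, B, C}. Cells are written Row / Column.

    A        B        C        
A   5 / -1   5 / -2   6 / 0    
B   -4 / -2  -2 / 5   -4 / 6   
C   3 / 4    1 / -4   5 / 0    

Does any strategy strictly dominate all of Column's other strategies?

No strictly dominant strategy

A strategy is strictly dominant if it gives Column a strictly higher payoff than every other strategy, against every choice by the opponent.
A is not dominant: against A, C gives 0 > -1.
B is not dominant: against A, A gives -1 > -2.
C is not dominant: against C, A gives 4 > 0.
No single strategy is best against every opponent action.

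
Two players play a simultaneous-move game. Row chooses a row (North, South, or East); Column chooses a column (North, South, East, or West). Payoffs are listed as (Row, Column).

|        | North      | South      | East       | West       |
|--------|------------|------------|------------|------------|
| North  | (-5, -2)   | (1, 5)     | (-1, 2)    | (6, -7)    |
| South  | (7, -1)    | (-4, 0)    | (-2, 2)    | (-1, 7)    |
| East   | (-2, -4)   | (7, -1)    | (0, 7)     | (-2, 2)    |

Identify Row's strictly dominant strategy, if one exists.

No strictly dominant strategy

A strategy is strictly dominant if it gives Row a strictly higher payoff than every other strategy, against every choice by the opponent.
North is not dominant: against North, South gives 7 > -5.
South is not dominant: against South, North gives 1 > -4.
East is not dominant: against North, South gives 7 > -2.
No single strategy is best against every opponent action.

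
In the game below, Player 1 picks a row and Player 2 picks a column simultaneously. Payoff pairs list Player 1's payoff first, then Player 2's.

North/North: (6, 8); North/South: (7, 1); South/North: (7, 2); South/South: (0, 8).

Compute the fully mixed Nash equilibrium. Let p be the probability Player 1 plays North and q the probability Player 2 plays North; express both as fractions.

Each player's mixing probability is pinned down by making the *other* player indifferent.
Player 2 indifferent between North and South: p·8 + (1−p)·2 = p·1 + (1−p)·8 ⟹ 2 + 6p = 8 + (-7)p ⟹ p = 6/13.
Player 1 indifferent between North and South: q·6 + (1−q)·7 = q·7 + (1−q)·0 ⟹ 7 + (-1)q = 0 + 7q ⟹ q = 7/8.

p = 6/13, q = 7/8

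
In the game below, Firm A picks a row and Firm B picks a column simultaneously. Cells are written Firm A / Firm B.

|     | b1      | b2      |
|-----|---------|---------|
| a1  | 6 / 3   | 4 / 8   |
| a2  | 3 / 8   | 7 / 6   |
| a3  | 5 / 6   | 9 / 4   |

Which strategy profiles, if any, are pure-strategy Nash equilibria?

There is no pure-strategy Nash equilibrium

Check mutual best responses: a cell is a NE iff neither player can gain by unilaterally deviating.
Firm A's best responses — vs b1: a1 (payoff 6); vs b2: a3 (payoff 9).
Firm B's best responses — vs a1: b2 (payoff 8); vs a2: b1 (payoff 8); vs a3: b1 (payoff 6).
No cell has both players best-responding. For instance, Firm A's best reply to b1 is a1, but against a1 Firm B prefers b2 over b1.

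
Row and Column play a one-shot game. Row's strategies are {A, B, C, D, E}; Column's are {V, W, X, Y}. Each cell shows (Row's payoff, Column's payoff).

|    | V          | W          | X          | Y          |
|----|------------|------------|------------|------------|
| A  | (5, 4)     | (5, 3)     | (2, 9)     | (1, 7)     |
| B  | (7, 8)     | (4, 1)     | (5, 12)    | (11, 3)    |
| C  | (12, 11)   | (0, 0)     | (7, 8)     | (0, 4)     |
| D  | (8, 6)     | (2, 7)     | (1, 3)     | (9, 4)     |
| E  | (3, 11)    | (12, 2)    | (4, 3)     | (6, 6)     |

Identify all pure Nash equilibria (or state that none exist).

Check mutual best responses: a cell is a NE iff neither player can gain by unilaterally deviating.
Row's best responses — vs V: C (payoff 12); vs W: E (payoff 12); vs X: C (payoff 7); vs Y: B (payoff 11).
Column's best responses — vs A: X (payoff 9); vs B: X (payoff 12); vs C: V (payoff 11); vs D: W (payoff 7); vs E: V (payoff 11).
The only mutual best response is (C, V); neither player gains by switching there.

(C, V)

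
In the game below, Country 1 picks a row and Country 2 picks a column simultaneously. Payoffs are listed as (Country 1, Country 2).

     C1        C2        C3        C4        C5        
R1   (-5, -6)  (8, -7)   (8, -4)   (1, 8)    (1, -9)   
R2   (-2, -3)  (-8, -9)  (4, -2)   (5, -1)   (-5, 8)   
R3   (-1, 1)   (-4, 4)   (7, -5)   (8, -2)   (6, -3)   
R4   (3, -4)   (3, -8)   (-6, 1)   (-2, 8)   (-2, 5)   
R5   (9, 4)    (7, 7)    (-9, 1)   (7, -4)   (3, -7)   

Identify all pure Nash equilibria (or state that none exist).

Check mutual best responses: a cell is a NE iff neither player can gain by unilaterally deviating.
Country 1's best responses — vs C1: R5 (payoff 9); vs C2: R1 (payoff 8); vs C3: R1 (payoff 8); vs C4: R3 (payoff 8); vs C5: R3 (payoff 6).
Country 2's best responses — vs R1: C4 (payoff 8); vs R2: C5 (payoff 8); vs R3: C2 (payoff 4); vs R4: C4 (payoff 8); vs R5: C2 (payoff 7).
No cell has both players best-responding. For instance, Country 1's best reply to C5 is R3, but against R3 Country 2 prefers C2 over C5.

There is no pure-strategy Nash equilibrium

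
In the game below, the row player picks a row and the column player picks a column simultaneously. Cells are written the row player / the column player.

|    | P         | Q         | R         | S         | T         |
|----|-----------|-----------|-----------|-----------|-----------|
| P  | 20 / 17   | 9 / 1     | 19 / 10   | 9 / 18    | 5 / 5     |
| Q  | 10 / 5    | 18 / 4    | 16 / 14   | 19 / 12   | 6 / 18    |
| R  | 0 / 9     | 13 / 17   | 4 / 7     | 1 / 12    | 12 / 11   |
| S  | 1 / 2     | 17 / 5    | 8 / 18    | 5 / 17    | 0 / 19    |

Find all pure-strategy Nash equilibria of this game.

Find each player's best response to every opponent strategy; NE are the intersections.
The row player's best responses — vs P: P (payoff 20); vs Q: Q (payoff 18); vs R: P (payoff 19); vs S: Q (payoff 19); vs T: R (payoff 12).
The column player's best responses — vs P: S (payoff 18); vs Q: T (payoff 18); vs R: Q (payoff 17); vs S: T (payoff 19).
No cell has both players best-responding. For instance, the row player's best reply to P is P, but against P the column player prefers S over P.

None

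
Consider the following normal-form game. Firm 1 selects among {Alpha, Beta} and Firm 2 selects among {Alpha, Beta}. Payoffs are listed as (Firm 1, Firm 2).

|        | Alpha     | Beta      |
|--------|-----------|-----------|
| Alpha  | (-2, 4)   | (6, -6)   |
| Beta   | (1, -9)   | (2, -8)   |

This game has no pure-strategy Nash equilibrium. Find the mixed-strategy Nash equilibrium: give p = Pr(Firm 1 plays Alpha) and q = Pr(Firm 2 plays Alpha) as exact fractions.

p = 1/11, q = 4/7

In a mixed NE each player is indifferent between their pure strategies, so the opponent's mix sets the indifference.
Firm 2 indifferent between Alpha and Beta: p·4 + (1−p)·(-9) = p·(-6) + (1−p)·(-8) ⟹ (-9) + 13p = (-8) + 2p ⟹ p = 1/11.
Firm 1 indifferent between Alpha and Beta: q·(-2) + (1−q)·6 = q·1 + (1−q)·2 ⟹ 6 + (-8)q = 2 + (-1)q ⟹ q = 4/7.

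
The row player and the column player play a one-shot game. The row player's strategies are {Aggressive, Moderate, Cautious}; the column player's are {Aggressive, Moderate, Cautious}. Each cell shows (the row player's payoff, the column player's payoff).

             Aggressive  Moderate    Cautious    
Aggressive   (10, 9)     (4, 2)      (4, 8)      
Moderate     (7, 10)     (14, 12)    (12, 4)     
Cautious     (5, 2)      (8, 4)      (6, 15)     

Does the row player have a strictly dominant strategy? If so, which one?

Check whether one of the row player's strategies beats all alternatives regardless of what the opponent does.
Aggressive is not dominant: against Moderate, Moderate gives 14 > 4.
Moderate is not dominant: against Aggressive, Aggressive gives 10 > 7.
Cautious is not dominant: against Aggressive, Aggressive gives 10 > 5.
No single strategy is best against every opponent action.

None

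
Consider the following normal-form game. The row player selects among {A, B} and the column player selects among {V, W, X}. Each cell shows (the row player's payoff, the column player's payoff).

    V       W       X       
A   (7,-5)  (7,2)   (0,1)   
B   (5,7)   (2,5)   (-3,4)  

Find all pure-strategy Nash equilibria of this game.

(A, W)

Find each player's best response to every opponent strategy; NE are the intersections.
The row player's best responses — vs V: A (payoff 7); vs W: A (payoff 7); vs X: A (payoff 0).
The column player's best responses — vs A: W (payoff 2); vs B: V (payoff 7).
The only mutual best response is (A, W); neither player gains by switching there.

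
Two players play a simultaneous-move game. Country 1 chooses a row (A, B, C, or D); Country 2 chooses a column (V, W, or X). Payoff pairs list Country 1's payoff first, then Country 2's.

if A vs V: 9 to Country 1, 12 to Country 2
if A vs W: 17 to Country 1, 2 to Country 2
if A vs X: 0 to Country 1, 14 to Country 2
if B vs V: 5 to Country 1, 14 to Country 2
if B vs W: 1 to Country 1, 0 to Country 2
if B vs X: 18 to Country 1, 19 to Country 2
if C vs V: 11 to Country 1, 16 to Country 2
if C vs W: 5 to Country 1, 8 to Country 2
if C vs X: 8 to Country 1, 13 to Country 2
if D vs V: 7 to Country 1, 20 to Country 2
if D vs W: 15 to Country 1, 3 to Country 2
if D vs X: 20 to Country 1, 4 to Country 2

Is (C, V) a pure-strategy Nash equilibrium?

Holding Country 2 at V: Country 1 gets 11 from C, versus 9 from A, 5 from B, 7 from D. No profitable deviation for Country 1.
Holding Country 1 at C: Country 2 gets 16 from V, versus 8 from W, 13 from X. No profitable deviation for Country 2 either.

Yes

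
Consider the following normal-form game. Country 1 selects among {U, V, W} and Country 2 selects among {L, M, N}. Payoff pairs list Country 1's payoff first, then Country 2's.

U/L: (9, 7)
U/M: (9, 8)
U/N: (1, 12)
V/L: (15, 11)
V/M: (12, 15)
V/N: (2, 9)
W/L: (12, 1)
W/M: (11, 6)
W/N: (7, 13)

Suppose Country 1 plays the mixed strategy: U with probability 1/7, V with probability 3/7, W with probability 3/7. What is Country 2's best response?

N

Compute Country 2's expected payoff from each pure strategy against the given mix.
L: (1/7)·7 + (3/7)·11 + (3/7)·1 = 43/7
M: (1/7)·8 + (3/7)·15 + (3/7)·6 = 71/7
N: (1/7)·12 + (3/7)·9 + (3/7)·13 = 78/7
Highest expected payoff is 78/7, from N.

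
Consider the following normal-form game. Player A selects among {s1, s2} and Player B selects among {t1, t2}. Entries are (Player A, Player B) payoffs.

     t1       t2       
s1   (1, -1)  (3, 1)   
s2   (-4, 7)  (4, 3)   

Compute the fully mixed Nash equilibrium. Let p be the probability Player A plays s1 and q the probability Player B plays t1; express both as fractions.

p = 2/3, q = 1/6

Each player's mixing probability is pinned down by making the *other* player indifferent.
Player B indifferent between t1 and t2: p·(-1) + (1−p)·7 = p·1 + (1−p)·3 ⟹ 7 + (-8)p = 3 + (-2)p ⟹ p = 2/3.
Player A indifferent between s1 and s2: q·1 + (1−q)·3 = q·(-4) + (1−q)·4 ⟹ 3 + (-2)q = 4 + (-8)q ⟹ q = 1/6.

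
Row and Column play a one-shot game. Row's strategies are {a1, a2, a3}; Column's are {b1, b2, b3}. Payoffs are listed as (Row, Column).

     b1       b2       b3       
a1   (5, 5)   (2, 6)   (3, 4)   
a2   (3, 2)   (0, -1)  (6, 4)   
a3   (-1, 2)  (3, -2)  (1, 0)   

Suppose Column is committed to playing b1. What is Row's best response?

a1

With Column fixed at b1, Row's payoffs are: a1 → 5, a2 → 3, a3 → -1.
The maximum is 5, achieved by a1.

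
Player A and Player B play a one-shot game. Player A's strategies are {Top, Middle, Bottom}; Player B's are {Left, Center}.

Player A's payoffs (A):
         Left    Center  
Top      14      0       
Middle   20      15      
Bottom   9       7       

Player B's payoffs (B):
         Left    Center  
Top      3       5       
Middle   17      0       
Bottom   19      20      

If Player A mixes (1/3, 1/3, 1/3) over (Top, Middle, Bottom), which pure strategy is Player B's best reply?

Left

Compute Player B's expected payoff from each pure strategy against the given mix.
Left: (1/3)·3 + (1/3)·17 + (1/3)·19 = 13
Center: (1/3)·5 + (1/3)·0 + (1/3)·20 = 25/3
Highest expected payoff is 13, from Left.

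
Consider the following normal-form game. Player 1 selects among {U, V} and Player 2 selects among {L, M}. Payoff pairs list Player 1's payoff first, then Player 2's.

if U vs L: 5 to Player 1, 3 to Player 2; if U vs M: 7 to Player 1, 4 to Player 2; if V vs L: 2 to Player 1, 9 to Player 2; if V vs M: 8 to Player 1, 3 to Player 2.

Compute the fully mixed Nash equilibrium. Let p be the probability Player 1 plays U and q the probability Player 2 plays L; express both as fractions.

In a mixed NE each player is indifferent between their pure strategies, so the opponent's mix sets the indifference.
Player 2 indifferent between L and M: p·3 + (1−p)·9 = p·4 + (1−p)·3 ⟹ 9 + (-6)p = 3 + 1p ⟹ p = 6/7.
Player 1 indifferent between U and V: q·5 + (1−q)·7 = q·2 + (1−q)·8 ⟹ 7 + (-2)q = 8 + (-6)q ⟹ q = 1/4.

p = 6/7, q = 1/4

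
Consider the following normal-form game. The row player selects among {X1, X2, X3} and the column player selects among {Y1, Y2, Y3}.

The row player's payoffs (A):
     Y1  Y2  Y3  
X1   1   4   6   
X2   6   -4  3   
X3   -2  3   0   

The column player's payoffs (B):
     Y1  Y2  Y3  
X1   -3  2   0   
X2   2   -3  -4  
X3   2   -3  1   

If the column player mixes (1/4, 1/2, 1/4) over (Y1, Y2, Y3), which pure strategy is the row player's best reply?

X1

Compute the row player's expected payoff from each pure strategy against the given mix.
X1: (1/4)·1 + (1/2)·4 + (1/4)·6 = 15/4
X2: (1/4)·6 + (1/2)·(-4) + (1/4)·3 = 1/4
X3: (1/4)·(-2) + (1/2)·3 + (1/4)·0 = 1
Highest expected payoff is 15/4, from X1.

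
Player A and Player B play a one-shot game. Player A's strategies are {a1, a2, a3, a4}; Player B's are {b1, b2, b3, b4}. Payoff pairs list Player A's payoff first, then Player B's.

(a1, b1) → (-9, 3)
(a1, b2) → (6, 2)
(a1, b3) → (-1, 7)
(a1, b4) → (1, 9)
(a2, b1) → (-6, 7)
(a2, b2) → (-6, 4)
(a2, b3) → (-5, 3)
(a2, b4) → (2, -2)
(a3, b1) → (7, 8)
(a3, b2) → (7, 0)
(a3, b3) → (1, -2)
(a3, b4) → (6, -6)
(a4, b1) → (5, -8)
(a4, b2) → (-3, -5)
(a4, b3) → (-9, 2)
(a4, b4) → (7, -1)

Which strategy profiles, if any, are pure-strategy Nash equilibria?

(a3, b1)

Find each player's best response to every opponent strategy; NE are the intersections.
Player A's best responses — vs b1: a3 (payoff 7); vs b2: a3 (payoff 7); vs b3: a3 (payoff 1); vs b4: a4 (payoff 7).
Player B's best responses — vs a1: b4 (payoff 9); vs a2: b1 (payoff 7); vs a3: b1 (payoff 8); vs a4: b3 (payoff 2).
The only mutual best response is (a3, b1); neither player gains by switching there.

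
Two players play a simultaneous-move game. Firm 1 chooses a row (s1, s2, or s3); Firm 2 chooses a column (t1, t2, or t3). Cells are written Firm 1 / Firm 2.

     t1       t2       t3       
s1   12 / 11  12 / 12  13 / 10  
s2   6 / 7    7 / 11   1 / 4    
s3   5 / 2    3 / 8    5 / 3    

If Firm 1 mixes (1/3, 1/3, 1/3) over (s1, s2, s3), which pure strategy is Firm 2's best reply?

t2

Compute Firm 2's expected payoff from each pure strategy against the given mix.
t1: (1/3)·11 + (1/3)·7 + (1/3)·2 = 20/3
t2: (1/3)·12 + (1/3)·11 + (1/3)·8 = 31/3
t3: (1/3)·10 + (1/3)·4 + (1/3)·3 = 17/3
Highest expected payoff is 31/3, from t2.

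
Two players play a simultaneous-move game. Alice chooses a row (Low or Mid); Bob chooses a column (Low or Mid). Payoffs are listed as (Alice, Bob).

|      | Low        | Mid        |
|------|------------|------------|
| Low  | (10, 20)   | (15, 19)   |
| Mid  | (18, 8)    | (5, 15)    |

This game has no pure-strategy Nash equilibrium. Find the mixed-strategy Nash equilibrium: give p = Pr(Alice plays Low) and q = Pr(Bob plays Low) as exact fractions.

In a mixed NE each player is indifferent between their pure strategies, so the opponent's mix sets the indifference.
Bob indifferent between Low and Mid: p·20 + (1−p)·8 = p·19 + (1−p)·15 ⟹ 8 + 12p = 15 + 4p ⟹ p = 7/8.
Alice indifferent between Low and Mid: q·10 + (1−q)·15 = q·18 + (1−q)·5 ⟹ 15 + (-5)q = 5 + 13q ⟹ q = 5/9.

p = 7/8, q = 5/9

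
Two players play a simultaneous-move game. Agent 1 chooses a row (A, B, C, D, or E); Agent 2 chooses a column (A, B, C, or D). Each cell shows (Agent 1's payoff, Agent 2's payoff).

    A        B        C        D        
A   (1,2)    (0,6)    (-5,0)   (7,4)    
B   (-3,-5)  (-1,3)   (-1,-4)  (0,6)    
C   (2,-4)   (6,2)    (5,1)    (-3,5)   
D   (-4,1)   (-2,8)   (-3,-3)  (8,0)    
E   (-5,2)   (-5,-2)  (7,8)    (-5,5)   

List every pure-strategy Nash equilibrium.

A profile is a Nash equilibrium when each player is best-responding to the other.
Agent 1's best responses — vs A: C (payoff 2); vs B: C (payoff 6); vs C: E (payoff 7); vs D: D (payoff 8).
Agent 2's best responses — vs A: B (payoff 6); vs B: D (payoff 6); vs C: D (payoff 5); vs D: B (payoff 8); vs E: C (payoff 8).
The only mutual best response is (E, C); neither player gains by switching there.

(E, C)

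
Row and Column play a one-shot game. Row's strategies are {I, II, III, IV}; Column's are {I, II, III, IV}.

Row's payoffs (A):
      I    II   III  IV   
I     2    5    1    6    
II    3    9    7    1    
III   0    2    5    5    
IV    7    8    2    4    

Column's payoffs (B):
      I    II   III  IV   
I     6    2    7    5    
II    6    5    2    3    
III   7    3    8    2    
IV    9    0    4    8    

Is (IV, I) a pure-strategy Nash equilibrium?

Holding Column at I: Row gets 7 from IV, versus 2 from I, 3 from II, 0 from III. No profitable deviation for Row.
Holding Row at IV: Column gets 9 from I, versus 0 from II, 4 from III, 8 from IV. No profitable deviation for Column either.

Yes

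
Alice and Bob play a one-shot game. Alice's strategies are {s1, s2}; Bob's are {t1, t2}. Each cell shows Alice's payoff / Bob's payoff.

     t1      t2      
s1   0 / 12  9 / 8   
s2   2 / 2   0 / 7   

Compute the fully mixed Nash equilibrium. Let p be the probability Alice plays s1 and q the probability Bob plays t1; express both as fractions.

Each player's mixing probability is pinned down by making the *other* player indifferent.
Bob indifferent between t1 and t2: p·12 + (1−p)·2 = p·8 + (1−p)·7 ⟹ 2 + 10p = 7 + 1p ⟹ p = 5/9.
Alice indifferent between s1 and s2: q·0 + (1−q)·9 = q·2 + (1−q)·0 ⟹ 9 + (-9)q = 0 + 2q ⟹ q = 9/11.

p = 5/9, q = 9/11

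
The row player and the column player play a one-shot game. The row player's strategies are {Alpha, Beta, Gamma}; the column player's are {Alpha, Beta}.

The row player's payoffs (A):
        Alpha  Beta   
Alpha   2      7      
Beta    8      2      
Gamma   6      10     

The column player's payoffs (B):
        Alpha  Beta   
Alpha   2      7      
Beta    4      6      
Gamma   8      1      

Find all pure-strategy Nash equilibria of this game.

There is no pure-strategy Nash equilibrium

Check mutual best responses: a cell is a NE iff neither player can gain by unilaterally deviating.
The row player's best responses — vs Alpha: Beta (payoff 8); vs Beta: Gamma (payoff 10).
The column player's best responses — vs Alpha: Beta (payoff 7); vs Beta: Beta (payoff 6); vs Gamma: Alpha (payoff 8).
No cell has both players best-responding. For instance, the row player's best reply to Beta is Gamma, but against Gamma the column player prefers Alpha over Beta.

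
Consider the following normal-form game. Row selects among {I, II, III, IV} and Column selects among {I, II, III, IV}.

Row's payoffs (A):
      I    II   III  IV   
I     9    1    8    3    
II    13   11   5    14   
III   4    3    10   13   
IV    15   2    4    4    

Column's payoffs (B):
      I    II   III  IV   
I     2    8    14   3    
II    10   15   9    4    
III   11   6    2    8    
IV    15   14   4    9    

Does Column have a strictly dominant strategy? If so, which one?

None

Check whether one of Column's strategies beats all alternatives regardless of what the opponent does.
I is not dominant: against I, II gives 8 > 2.
II is not dominant: against I, III gives 14 > 8.
III is not dominant: against II, I gives 10 > 9.
IV is not dominant: against I, II gives 8 > 3.
No single strategy is best against every opponent action.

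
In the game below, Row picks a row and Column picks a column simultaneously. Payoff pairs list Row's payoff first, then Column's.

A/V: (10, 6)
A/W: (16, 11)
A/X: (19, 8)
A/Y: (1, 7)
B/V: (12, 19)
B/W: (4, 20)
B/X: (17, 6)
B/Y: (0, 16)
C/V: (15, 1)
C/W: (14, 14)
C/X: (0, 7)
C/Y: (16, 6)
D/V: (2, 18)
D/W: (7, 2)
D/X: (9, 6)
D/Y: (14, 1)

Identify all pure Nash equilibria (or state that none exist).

Check mutual best responses: a cell is a NE iff neither player can gain by unilaterally deviating.
Row's best responses — vs V: C (payoff 15); vs W: A (payoff 16); vs X: A (payoff 19); vs Y: C (payoff 16).
Column's best responses — vs A: W (payoff 11); vs B: W (payoff 20); vs C: W (payoff 14); vs D: V (payoff 18).
The only mutual best response is (A, W); neither player gains by switching there.

(A, W)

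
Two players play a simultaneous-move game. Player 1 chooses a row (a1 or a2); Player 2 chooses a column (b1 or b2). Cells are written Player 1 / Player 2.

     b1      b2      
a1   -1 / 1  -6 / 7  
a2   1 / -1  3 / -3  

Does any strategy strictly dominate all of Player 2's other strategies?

Check whether one of Player 2's strategies beats all alternatives regardless of what the opponent does.
b1 is not dominant: against a1, b2 gives 7 > 1.
b2 is not dominant: against a2, b1 gives -1 > -3.
No single strategy is best against every opponent action.

No strictly dominant strategy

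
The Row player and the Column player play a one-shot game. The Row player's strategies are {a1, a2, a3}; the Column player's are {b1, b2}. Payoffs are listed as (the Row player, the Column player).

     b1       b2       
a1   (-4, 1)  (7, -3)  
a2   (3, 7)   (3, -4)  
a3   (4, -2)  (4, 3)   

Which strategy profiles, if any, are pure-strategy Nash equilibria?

None

Check mutual best responses: a cell is a NE iff neither player can gain by unilaterally deviating.
The Row player's best responses — vs b1: a3 (payoff 4); vs b2: a1 (payoff 7).
The Column player's best responses — vs a1: b1 (payoff 1); vs a2: b1 (payoff 7); vs a3: b2 (payoff 3).
No cell has both players best-responding. For instance, the Row player's best reply to b1 is a3, but against a3 the Column player prefers b2 over b1.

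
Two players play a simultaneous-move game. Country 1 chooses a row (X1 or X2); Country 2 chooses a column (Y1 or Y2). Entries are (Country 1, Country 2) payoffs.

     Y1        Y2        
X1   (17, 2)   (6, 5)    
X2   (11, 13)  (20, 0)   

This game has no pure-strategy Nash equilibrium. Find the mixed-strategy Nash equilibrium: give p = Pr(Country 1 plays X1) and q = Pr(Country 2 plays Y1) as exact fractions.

p = 13/16, q = 7/10

Each player's mixing probability is pinned down by making the *other* player indifferent.
Country 2 indifferent between Y1 and Y2: p·2 + (1−p)·13 = p·5 + (1−p)·0 ⟹ 13 + (-11)p = 0 + 5p ⟹ p = 13/16.
Country 1 indifferent between X1 and X2: q·17 + (1−q)·6 = q·11 + (1−q)·20 ⟹ 6 + 11q = 20 + (-9)q ⟹ q = 7/10.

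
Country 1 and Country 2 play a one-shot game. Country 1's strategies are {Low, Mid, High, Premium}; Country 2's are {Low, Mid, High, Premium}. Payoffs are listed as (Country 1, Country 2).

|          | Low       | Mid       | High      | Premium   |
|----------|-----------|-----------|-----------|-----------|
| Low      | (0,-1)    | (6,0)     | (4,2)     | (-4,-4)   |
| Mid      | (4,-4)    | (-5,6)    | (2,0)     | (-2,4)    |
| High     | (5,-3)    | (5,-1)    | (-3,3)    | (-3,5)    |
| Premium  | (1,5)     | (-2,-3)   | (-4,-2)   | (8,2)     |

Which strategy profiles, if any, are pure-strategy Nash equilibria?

(Low, High)

A profile is a Nash equilibrium when each player is best-responding to the other.
Country 1's best responses — vs Low: High (payoff 5); vs Mid: Low (payoff 6); vs High: Low (payoff 4); vs Premium: Premium (payoff 8).
Country 2's best responses — vs Low: High (payoff 2); vs Mid: Mid (payoff 6); vs High: Premium (payoff 5); vs Premium: Low (payoff 5).
The only mutual best response is (Low, High); neither player gains by switching there.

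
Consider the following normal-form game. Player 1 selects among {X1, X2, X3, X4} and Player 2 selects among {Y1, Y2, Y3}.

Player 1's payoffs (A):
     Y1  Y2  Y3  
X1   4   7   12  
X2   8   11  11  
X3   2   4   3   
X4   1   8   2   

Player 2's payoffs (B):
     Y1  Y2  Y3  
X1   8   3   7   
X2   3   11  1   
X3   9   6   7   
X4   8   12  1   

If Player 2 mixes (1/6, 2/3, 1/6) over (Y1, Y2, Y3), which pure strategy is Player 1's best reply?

Compute Player 1's expected payoff from each pure strategy against the given mix.
X1: (1/6)·4 + (2/3)·7 + (1/6)·12 = 22/3
X2: (1/6)·8 + (2/3)·11 + (1/6)·11 = 21/2
X3: (1/6)·2 + (2/3)·4 + (1/6)·3 = 7/2
X4: (1/6)·1 + (2/3)·8 + (1/6)·2 = 35/6
Highest expected payoff is 21/2, from X2.

X2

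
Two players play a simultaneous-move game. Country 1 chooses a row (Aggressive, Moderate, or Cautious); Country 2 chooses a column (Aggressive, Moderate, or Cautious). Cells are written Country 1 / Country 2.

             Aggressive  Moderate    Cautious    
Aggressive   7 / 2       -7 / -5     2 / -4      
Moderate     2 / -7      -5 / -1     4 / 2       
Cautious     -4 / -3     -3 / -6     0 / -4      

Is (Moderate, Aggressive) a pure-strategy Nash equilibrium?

Holding Country 2 at Aggressive: Country 1 gets 2 from Moderate but could get 7 by switching to Aggressive. Country 1 has a profitable deviation.

No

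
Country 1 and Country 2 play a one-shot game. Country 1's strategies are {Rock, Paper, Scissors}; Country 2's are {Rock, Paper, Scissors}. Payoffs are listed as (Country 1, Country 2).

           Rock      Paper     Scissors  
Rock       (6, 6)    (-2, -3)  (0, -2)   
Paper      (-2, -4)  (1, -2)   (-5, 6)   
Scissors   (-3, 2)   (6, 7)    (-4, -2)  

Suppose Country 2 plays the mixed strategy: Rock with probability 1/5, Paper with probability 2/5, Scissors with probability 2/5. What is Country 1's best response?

Compute Country 1's expected payoff from each pure strategy against the given mix.
Rock: (1/5)·6 + (2/5)·(-2) + (2/5)·0 = 2/5
Paper: (1/5)·(-2) + (2/5)·1 + (2/5)·(-5) = -2
Scissors: (1/5)·(-3) + (2/5)·6 + (2/5)·(-4) = 1/5
Highest expected payoff is 2/5, from Rock.

Rock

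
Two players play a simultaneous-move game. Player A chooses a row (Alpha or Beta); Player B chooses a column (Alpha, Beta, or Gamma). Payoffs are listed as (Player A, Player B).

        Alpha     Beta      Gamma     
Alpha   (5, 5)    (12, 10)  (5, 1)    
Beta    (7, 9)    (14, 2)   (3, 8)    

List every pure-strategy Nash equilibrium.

(Beta, Alpha)

A profile is a Nash equilibrium when each player is best-responding to the other.
Player A's best responses — vs Alpha: Beta (payoff 7); vs Beta: Beta (payoff 14); vs Gamma: Alpha (payoff 5).
Player B's best responses — vs Alpha: Beta (payoff 10); vs Beta: Alpha (payoff 9).
The only mutual best response is (Beta, Alpha); neither player gains by switching there.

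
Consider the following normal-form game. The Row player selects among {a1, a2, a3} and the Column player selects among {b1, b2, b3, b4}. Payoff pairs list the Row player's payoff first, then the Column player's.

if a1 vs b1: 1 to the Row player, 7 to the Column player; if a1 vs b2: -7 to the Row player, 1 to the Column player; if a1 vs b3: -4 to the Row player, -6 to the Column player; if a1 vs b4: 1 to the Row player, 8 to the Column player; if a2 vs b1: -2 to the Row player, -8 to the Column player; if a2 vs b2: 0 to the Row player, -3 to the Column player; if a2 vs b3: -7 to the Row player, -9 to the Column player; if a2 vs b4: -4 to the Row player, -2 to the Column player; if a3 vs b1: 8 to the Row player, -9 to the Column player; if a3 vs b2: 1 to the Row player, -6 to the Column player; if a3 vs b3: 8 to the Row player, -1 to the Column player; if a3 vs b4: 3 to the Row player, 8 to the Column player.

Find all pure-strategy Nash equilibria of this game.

(a3, b4)

A profile is a Nash equilibrium when each player is best-responding to the other.
The Row player's best responses — vs b1: a3 (payoff 8); vs b2: a3 (payoff 1); vs b3: a3 (payoff 8); vs b4: a3 (payoff 3).
The Column player's best responses — vs a1: b4 (payoff 8); vs a2: b4 (payoff -2); vs a3: b4 (payoff 8).
The only mutual best response is (a3, b4); neither player gains by switching there.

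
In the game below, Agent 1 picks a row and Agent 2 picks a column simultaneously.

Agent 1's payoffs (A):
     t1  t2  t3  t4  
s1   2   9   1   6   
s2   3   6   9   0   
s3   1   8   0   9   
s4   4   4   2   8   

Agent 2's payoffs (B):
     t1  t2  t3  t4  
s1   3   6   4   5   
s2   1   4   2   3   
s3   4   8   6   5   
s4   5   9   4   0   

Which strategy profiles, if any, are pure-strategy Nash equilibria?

(s1, t2)

Check mutual best responses: a cell is a NE iff neither player can gain by unilaterally deviating.
Agent 1's best responses — vs t1: s4 (payoff 4); vs t2: s1 (payoff 9); vs t3: s2 (payoff 9); vs t4: s3 (payoff 9).
Agent 2's best responses — vs s1: t2 (payoff 6); vs s2: t2 (payoff 4); vs s3: t2 (payoff 8); vs s4: t2 (payoff 9).
The only mutual best response is (s1, t2); neither player gains by switching there.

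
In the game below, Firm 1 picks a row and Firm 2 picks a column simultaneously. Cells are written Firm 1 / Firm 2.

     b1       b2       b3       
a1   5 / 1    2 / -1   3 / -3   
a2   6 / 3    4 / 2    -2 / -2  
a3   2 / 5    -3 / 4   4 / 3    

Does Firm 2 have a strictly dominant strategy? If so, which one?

b1

Check whether one of Firm 2's strategies beats all alternatives regardless of what the opponent does.
b1 strictly dominates: vs a1: 1 > each of {-1, -3}; vs a2: 3 > each of {2, -2}; vs a3: 5 > each of {4, 3}.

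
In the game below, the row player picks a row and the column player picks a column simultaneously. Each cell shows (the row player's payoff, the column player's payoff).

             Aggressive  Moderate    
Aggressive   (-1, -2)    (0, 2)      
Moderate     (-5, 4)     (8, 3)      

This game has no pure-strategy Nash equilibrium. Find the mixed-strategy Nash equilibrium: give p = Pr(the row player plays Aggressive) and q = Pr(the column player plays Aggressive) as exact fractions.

p = 1/5, q = 2/3

In a mixed NE each player is indifferent between their pure strategies, so the opponent's mix sets the indifference.
The column player indifferent between Aggressive and Moderate: p·(-2) + (1−p)·4 = p·2 + (1−p)·3 ⟹ 4 + (-6)p = 3 + (-1)p ⟹ p = 1/5.
The row player indifferent between Aggressive and Moderate: q·(-1) + (1−q)·0 = q·(-5) + (1−q)·8 ⟹ 0 + (-1)q = 8 + (-13)q ⟹ q = 2/3.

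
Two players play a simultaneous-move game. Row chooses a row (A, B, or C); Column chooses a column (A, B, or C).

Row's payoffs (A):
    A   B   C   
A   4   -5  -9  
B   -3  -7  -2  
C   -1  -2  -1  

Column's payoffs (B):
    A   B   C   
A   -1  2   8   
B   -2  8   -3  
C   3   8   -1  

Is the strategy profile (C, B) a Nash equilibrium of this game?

Holding Column at B: Row gets -2 from C, versus -5 from A, -7 from B. No profitable deviation for Row.
Holding Row at C: Column gets 8 from B, versus 3 from A, -1 from C. No profitable deviation for Column either.

Yes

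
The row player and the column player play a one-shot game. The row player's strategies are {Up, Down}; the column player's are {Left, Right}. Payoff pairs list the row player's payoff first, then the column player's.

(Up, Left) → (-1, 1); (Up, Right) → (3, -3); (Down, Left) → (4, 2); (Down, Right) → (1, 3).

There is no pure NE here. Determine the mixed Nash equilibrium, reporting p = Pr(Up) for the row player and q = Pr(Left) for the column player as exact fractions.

Each player's mixing probability is pinned down by making the *other* player indifferent.
The column player indifferent between Left and Right: p·1 + (1−p)·2 = p·(-3) + (1−p)·3 ⟹ 2 + (-1)p = 3 + (-6)p ⟹ p = 1/5.
The row player indifferent between Up and Down: q·(-1) + (1−q)·3 = q·4 + (1−q)·1 ⟹ 3 + (-4)q = 1 + 3q ⟹ q = 2/7.

p = 1/5, q = 2/7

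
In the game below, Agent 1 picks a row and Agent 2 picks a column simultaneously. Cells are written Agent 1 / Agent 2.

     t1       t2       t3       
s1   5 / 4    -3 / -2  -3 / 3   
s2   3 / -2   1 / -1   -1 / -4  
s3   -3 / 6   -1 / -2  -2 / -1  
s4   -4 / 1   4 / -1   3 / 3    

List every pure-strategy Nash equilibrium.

(s1, t1) and (s4, t3)

Find each player's best response to every opponent strategy; NE are the intersections.
Agent 1's best responses — vs t1: s1 (payoff 5); vs t2: s4 (payoff 4); vs t3: s4 (payoff 3).
Agent 2's best responses — vs s1: t1 (payoff 4); vs s2: t2 (payoff -1); vs s3: t1 (payoff 6); vs s4: t3 (payoff 3).
Mutual best responses occur at (s1, t1) and (s4, t3); at each, neither player gains by switching.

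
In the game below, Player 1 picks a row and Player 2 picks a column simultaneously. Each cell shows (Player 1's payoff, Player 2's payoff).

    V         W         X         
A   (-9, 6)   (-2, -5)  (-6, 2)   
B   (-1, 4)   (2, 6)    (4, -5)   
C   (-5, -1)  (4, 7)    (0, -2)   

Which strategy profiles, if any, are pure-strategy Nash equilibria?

(C, W)

A profile is a Nash equilibrium when each player is best-responding to the other.
Player 1's best responses — vs V: B (payoff -1); vs W: C (payoff 4); vs X: B (payoff 4).
Player 2's best responses — vs A: V (payoff 6); vs B: W (payoff 6); vs C: W (payoff 7).
The only mutual best response is (C, W); neither player gains by switching there.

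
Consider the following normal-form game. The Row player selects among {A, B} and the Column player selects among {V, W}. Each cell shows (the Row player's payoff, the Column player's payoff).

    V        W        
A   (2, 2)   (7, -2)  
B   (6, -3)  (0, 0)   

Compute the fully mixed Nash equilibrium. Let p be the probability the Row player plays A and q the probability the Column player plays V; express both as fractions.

p = 3/7, q = 7/11

In a mixed NE each player is indifferent between their pure strategies, so the opponent's mix sets the indifference.
The Column player indifferent between V and W: p·2 + (1−p)·(-3) = p·(-2) + (1−p)·0 ⟹ (-3) + 5p = 0 + (-2)p ⟹ p = 3/7.
The Row player indifferent between A and B: q·2 + (1−q)·7 = q·6 + (1−q)·0 ⟹ 7 + (-5)q = 0 + 6q ⟹ q = 7/11.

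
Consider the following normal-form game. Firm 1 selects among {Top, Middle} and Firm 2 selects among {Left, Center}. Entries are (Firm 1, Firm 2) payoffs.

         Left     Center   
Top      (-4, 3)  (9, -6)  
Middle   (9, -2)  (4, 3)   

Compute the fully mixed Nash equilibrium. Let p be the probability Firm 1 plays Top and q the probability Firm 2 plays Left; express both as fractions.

In a mixed NE each player is indifferent between their pure strategies, so the opponent's mix sets the indifference.
Firm 2 indifferent between Left and Center: p·3 + (1−p)·(-2) = p·(-6) + (1−p)·3 ⟹ (-2) + 5p = 3 + (-9)p ⟹ p = 5/14.
Firm 1 indifferent between Top and Middle: q·(-4) + (1−q)·9 = q·9 + (1−q)·4 ⟹ 9 + (-13)q = 4 + 5q ⟹ q = 5/18.

p = 5/14, q = 5/18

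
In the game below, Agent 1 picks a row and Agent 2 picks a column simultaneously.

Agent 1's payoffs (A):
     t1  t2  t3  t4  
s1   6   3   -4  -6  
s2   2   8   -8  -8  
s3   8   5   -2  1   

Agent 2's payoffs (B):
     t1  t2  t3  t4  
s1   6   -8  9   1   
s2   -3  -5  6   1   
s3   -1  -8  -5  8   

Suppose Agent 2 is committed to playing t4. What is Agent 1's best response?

s3

With Agent 2 fixed at t4, Agent 1's payoffs are: s1 → -6, s2 → -8, s3 → 1.
The maximum is 1, achieved by s3.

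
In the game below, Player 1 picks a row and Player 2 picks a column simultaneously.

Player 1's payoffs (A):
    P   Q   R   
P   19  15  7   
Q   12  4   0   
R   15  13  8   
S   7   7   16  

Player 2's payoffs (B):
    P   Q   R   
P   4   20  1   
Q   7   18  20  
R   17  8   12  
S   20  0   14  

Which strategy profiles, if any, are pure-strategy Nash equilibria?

Check mutual best responses: a cell is a NE iff neither player can gain by unilaterally deviating.
Player 1's best responses — vs P: P (payoff 19); vs Q: P (payoff 15); vs R: S (payoff 16).
Player 2's best responses — vs P: Q (payoff 20); vs Q: R (payoff 20); vs R: P (payoff 17); vs S: P (payoff 20).
The only mutual best response is (P, Q); neither player gains by switching there.

(P, Q)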